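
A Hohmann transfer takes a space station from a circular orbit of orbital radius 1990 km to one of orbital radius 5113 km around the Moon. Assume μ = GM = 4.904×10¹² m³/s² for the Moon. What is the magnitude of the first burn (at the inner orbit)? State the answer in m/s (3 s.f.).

Δv ≈ 314 m/s

r₁ = 1990 km = 1.990×10⁶ m.
r₂ = 5113 km = 5.113×10⁶ m.
Transfer ellipse a_t = (r₁ + r₂)/2 = 3.552×10⁶ m.
At r₁: circular v_c1 = √(μ/r₁) = 1570 m/s; transfer-perilune v_p = √[μ(2/r₁ − 1/a_t)] = 1884 m/s.
Δv₁ = v_p − v_c1 = 313.7 m/s.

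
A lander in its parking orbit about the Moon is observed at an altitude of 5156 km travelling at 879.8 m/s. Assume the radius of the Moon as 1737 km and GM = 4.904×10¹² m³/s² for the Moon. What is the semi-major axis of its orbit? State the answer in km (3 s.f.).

r = 1737 + 5156 = 6893.0 km = 6.893×10⁶ m.
Specific orbital energy ε = v²/2 − μ/r = (879.8)²/2 − 4.904×10¹²/6.893×10⁶ = -3.244×10⁵ J/kg.
Since ε = −μ/(2a), a = −μ/(2ε) = 7.558×10⁶ m = 7558.0 km.

a ≈ 7560 km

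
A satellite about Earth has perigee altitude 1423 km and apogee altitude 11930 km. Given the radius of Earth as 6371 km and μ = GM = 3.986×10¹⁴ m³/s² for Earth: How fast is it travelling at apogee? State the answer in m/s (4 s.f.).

v ≈ 3607 m/s

r_p = 6371 + 1423 = 7794.0 km = 7.7940×10⁶ m.
r_a = 6371 + 11930 = 18301 km = 1.8301×10⁷ m.
Semi-major axis a = (r_p + r_a)/2 = 13048 km = 1.305×10⁷ m.
Vis-viva: v² = μ(2/r − 1/a) = 3.986×10¹⁴ × (1.093×10⁻⁷ − 7.664×10⁻⁸) = 1.301×10⁷ m²/s².
v = 3607 m/s.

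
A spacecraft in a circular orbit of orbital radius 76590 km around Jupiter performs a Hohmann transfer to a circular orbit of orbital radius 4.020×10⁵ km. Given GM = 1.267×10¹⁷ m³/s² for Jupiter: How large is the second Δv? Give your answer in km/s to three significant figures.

Δv ≈ 7.71 km/s

r₁ = 76590 km = 7.659×10⁷ m.
r₂ = 4.020×10⁵ km = 4.020×10⁸ m.
Transfer ellipse a_t = (r₁ + r₂)/2 = 2.393×10⁸ m.
At r₁: circular v_c1 = √(μ/r₁) = 40670 m/s; transfer-perijove v_p = √[μ(2/r₁ − 1/a_t)] = 52720 m/s.
At r₂: circular v_c2 = √(μ/r₂) = 17750 m/s; transfer-apojove v_a = √[μ(2/r₂ − 1/a_t)] = 10040 m/s.
Δv₂ = v_c2 − v_a = 7709 m/s.
= 7.709 km/s.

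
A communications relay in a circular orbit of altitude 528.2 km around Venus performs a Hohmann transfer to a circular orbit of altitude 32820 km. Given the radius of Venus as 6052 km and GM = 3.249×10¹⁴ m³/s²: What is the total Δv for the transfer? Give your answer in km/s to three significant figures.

Δv_total ≈ 3.50 km/s

r₁ = 6052 + 528.2 = 6580.2 km = 6.5802×10⁶ m.
r₂ = 6052 + 32820 = 38872 km = 3.8872×10⁷ m.
Transfer ellipse a_t = (r₁ + r₂)/2 = 2.273×10⁷ m.
At r₁: circular v_c1 = √(μ/r₁) = 7027 m/s; transfer-periapsis v_p = √[μ(2/r₁ − 1/a_t)] = 9190 m/s.
Δv₁ = v_p − v_c1 = 2163 m/s.
At r₂: circular v_c2 = √(μ/r₂) = 2891 m/s; transfer-apoapsis v_a = √[μ(2/r₂ − 1/a_t)] = 1556 m/s.
Δv₂ = v_c2 − v_a = 1335 m/s.
Total Δv = Δv₁ + Δv₂ = 3499 m/s = 3.499 km/s.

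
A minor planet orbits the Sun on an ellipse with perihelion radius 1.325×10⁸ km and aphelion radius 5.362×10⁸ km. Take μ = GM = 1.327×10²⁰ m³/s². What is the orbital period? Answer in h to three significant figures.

T ≈ 29300 h

Semi-major axis a = (r_p + r_a)/2 = (1.3250×10⁸ + 5.3620×10⁸)/2 = 3.3435×10⁸ km = 3.344×10¹¹ m.
By Kepler's third law T = 2π√(a³/μ) = 2π × 1.678×10⁷ = 1.054×10⁸ s.
= 29290 h.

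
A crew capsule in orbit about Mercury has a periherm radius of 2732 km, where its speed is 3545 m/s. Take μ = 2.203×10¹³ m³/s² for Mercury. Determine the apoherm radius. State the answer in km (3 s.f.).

r_p = 2.732×10⁶ m.
Specific energy ε = v²/2 − μ/r = -1.780×10⁶ J/kg, so a = −μ/(2ε) = 6.188×10⁶ m.
The apsides satisfy r_p + r_a = 2a, so the apoherm radius is 2a − r_p = 9.643×10⁶ m = 9643.2 km.

apoherm radius ≈ 9640 km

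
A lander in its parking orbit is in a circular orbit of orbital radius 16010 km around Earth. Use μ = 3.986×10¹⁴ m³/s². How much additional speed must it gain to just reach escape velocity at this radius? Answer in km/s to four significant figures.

Δv ≈ 2.067 km/s

r = 16010 km = 1.601×10⁷ m.
Circular speed v_c = √(μ/r) = 4990 m/s.
Escape speed v_esc = √(2μ/r) = √2 × v_c = 7056 m/s.
Δv = v_esc − v_c = 2067 m/s = 2.067 km/s.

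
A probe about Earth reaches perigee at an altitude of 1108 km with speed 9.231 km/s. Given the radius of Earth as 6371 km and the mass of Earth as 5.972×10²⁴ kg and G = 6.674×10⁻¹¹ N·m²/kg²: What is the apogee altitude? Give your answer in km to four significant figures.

μ = GM = 6.674×10⁻¹¹ × 5.972×10²⁴ = 3.986×10¹⁴ m³/s².
r_p = 6371 + 1108 = 7479.0 km = 7.479×10⁶ m.
Specific energy ε = v²/2 − μ/r = -1.069×10⁷ J/kg, so a = −μ/(2ε) = 1.865×10⁷ m.
The apsides satisfy r_p + r_a = 2a, so the apogee radius is 2a − r_p = 2.982×10⁷ m = 29818 km.
Apogee altitude = 29818 − 6371 = 23447 km.

apogee altitude ≈ 23450 km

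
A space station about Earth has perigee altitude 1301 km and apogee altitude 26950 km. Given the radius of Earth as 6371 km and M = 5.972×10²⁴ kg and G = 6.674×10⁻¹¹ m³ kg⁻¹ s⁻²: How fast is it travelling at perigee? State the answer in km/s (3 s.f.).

μ = GM = 6.674×10⁻¹¹ × 5.972×10²⁴ = 3.986×10¹⁴ m³/s².
r_p = 6371 + 1301 = 7672.0 km = 7.6720×10⁶ m.
r_a = 6371 + 26950 = 33321 km = 3.3321×10⁷ m.
Semi-major axis a = (r_p + r_a)/2 = 20496 km = 2.050×10⁷ m.
Vis-viva: v² = μ(2/r − 1/a) = 3.986×10¹⁴ × (2.607×10⁻⁷ − 4.879×10⁻⁸) = 8.446×10⁷ m²/s².
v = 9190 m/s = 9.190 km/s.

v ≈ 9.19 km/s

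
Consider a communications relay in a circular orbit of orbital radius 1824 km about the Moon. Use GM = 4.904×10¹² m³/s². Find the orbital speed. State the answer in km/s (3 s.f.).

r = 1824 km = 1.824×10⁶ m.
For a circular orbit v = √(μ/r) = √(4.904×10¹² / 1.824×10⁶) = √(2.689×10⁶) = 1640 m/s.
That is 1.640 km/s.

v ≈ 1.64 km/s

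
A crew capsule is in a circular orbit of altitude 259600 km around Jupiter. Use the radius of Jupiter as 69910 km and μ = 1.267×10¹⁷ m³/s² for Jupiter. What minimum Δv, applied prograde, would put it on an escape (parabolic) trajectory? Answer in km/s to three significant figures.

Δv ≈ 8.12 km/s

r = 69910 + 259600 = 329510 km = 3.2951×10⁸ m.
Circular speed v_c = √(μ/r) = 19610 m/s.
Escape speed v_esc = √(2μ/r) = √2 × v_c = 27730 m/s.
Δv = v_esc − v_c = 8122 m/s = 8.122 km/s.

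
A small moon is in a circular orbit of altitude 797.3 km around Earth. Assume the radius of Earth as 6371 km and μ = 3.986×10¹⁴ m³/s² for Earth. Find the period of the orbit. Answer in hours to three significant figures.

r = 6371 + 797.3 = 7168.3 km = 7.1683×10⁶ m.
Kepler's third law: T = 2π√(r³/μ) = 2π√((7.168×10⁶)³ / 3.986×10¹⁴).
r³/μ = 9.241×10⁵ s², so T = 2π × 9.613×10² = 6.040×10³ s.
Converting: 6.040×10³ s ÷ 3600 = 1.678 hours.

T ≈ 1.68 hours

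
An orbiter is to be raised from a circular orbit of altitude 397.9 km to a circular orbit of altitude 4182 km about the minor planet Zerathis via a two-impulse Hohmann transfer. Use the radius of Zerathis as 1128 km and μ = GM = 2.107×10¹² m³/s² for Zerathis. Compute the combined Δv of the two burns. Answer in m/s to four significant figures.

Δv_total ≈ 498.6 m/s

r₁ = 1128 + 397.9 = 1525.9 km = 1.5259×10⁶ m.
r₂ = 1128 + 4182 = 5310.0 km = 5.3100×10⁶ m.
Transfer ellipse a_t = (r₁ + r₂)/2 = 3.418×10⁶ m.
At r₁: circular v_c1 = √(μ/r₁) = 1175 m/s; transfer-periapsis v_p = √[μ(2/r₁ − 1/a_t)] = 1465 m/s.
Δv₁ = v_p − v_c1 = 289.6 m/s.
At r₂: circular v_c2 = √(μ/r₂) = 629.9 m/s; transfer-apoapsis v_a = √[μ(2/r₂ − 1/a_t)] = 420.9 m/s.
Δv₂ = v_c2 − v_a = 209.0 m/s.
Total Δv = Δv₁ + Δv₂ = 498.6 m/s.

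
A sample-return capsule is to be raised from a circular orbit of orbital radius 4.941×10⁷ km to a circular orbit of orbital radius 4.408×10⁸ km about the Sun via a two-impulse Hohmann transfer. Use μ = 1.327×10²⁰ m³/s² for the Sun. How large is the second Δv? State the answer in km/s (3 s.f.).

Δv ≈ 9.56 km/s

r₁ = 4.941×10⁷ km = 4.941×10¹⁰ m.
r₂ = 4.408×10⁸ km = 4.408×10¹¹ m.
Transfer ellipse a_t = (r₁ + r₂)/2 = 2.451×10¹¹ m.
At r₁: circular v_c1 = √(μ/r₁) = 51820 m/s; transfer-perihelion v_p = √[μ(2/r₁ − 1/a_t)] = 69500 m/s.
At r₂: circular v_c2 = √(μ/r₂) = 17350 m/s; transfer-aphelion v_a = √[μ(2/r₂ − 1/a_t)] = 7790 m/s.
Δv₂ = v_c2 − v_a = 9560 m/s.
= 9.560 km/s.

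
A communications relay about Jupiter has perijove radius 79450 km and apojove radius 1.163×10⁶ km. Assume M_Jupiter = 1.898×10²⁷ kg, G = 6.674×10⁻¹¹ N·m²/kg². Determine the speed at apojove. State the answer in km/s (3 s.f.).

v ≈ 3.73 km/s

μ = GM = 6.674×10⁻¹¹ × 1.898×10²⁷ = 1.267×10¹⁷ m³/s².
Semi-major axis a = (r_p + r_a)/2 = 6.2122×10⁵ km = 6.212×10⁸ m.
Vis-viva: v² = μ(2/r − 1/a) = 1.267×10¹⁷ × (1.720×10⁻⁹ − 1.610×10⁻⁹) = 1.393×10⁷ m²/s².
v = 3732 m/s = 3.732 km/s.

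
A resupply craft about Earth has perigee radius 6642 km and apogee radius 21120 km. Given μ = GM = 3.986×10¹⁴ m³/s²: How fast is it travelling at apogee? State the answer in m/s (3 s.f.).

Semi-major axis a = (r_p + r_a)/2 = 13881 km = 1.388×10⁷ m.
Vis-viva: v² = μ(2/r − 1/a) = 3.986×10¹⁴ × (9.470×10⁻⁸ − 7.204×10⁻⁸) = 9.031×10⁶ m²/s².
v = 3005 m/s.

v ≈ 3010 m/s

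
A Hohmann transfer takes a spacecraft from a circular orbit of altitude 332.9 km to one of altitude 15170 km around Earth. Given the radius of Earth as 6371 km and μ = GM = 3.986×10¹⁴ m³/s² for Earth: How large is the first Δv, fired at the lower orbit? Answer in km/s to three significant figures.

r₁ = 6371 + 332.9 = 6703.9 km = 6.7039×10⁶ m.
r₂ = 6371 + 15170 = 21541 km = 2.1541×10⁷ m.
Transfer ellipse a_t = (r₁ + r₂)/2 = 1.412×10⁷ m.
At r₁: circular v_c1 = √(μ/r₁) = 7711 m/s; transfer-perigee v_p = √[μ(2/r₁ − 1/a_t)] = 9523 m/s.
Δv₁ = v_p − v_c1 = 1812 m/s.
= 1.812 km/s.

Δv ≈ 1.81 km/s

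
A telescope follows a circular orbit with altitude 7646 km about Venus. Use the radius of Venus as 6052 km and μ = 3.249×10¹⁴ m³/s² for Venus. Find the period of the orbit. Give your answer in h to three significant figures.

r = 6052 + 7646 = 13698 km = 1.3698×10⁷ m.
Kepler's third law: T = 2π√(r³/μ) = 2π√((1.370×10⁷)³ / 3.249×10¹⁴).
r³/μ = 7.911×10⁶ s², so T = 2π × 2.813×10³ = 1.767×10⁴ s.
Converting: 1.767×10⁴ s ÷ 3600 = 4.909 h.

T ≈ 4.91 h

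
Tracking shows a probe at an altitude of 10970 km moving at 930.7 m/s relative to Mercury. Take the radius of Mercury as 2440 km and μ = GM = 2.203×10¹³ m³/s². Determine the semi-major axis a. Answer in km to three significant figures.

r = 2440 + 10970 = 13410 km = 1.341×10⁷ m.
Specific orbital energy ε = v²/2 − μ/r = (930.7)²/2 − 2.203×10¹³/1.341×10⁷ = -1.210×10⁶ J/kg.
Since ε = −μ/(2a), a = −μ/(2ε) = 9.106×10⁶ m = 9105.5 km.

a ≈ 9110 km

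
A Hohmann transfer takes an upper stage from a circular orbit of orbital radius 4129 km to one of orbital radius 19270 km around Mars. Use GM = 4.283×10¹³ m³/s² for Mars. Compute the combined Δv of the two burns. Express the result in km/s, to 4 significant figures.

Δv_total ≈ 1.518 km/s

r₁ = 4129 km = 4.129×10⁶ m.
r₂ = 19270 km = 1.927×10⁷ m.
Transfer ellipse a_t = (r₁ + r₂)/2 = 1.170×10⁷ m.
At r₁: circular v_c1 = √(μ/r₁) = 3221 m/s; transfer-periapsis v_p = √[μ(2/r₁ − 1/a_t)] = 4133 m/s.
Δv₁ = v_p − v_c1 = 912.7 m/s.
At r₂: circular v_c2 = √(μ/r₂) = 1491 m/s; transfer-apoapsis v_a = √[μ(2/r₂ − 1/a_t)] = 885.7 m/s.
Δv₂ = v_c2 − v_a = 605.2 m/s.
Total Δv = Δv₁ + Δv₂ = 1518 m/s = 1.518 km/s.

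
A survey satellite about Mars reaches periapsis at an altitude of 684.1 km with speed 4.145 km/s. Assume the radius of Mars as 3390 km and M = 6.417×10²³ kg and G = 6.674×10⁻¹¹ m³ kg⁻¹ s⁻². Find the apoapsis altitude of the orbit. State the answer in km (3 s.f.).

apoapsis altitude ≈ 14800 km

μ = GM = 6.674×10⁻¹¹ × 6.417×10²³ = 4.283×10¹³ m³/s².
r_p = 3390 + 684.1 = 4074.1 km = 4.074×10⁶ m.
Specific energy ε = v²/2 − μ/r = -1.922×10⁶ J/kg, so a = −μ/(2ε) = 1.114×10⁷ m.
The apsides satisfy r_p + r_a = 2a, so the apoapsis radius is 2a − r_p = 1.821×10⁷ m = 18214 km.
Apoapsis altitude = 18214 − 3390 = 14824 km.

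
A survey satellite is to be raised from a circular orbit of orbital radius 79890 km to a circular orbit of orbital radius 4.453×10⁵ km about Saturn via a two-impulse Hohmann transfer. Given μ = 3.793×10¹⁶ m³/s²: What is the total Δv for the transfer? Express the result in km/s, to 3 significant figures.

r₁ = 79890 km = 7.989×10⁷ m.
r₂ = 4.453×10⁵ km = 4.453×10⁸ m.
Transfer ellipse a_t = (r₁ + r₂)/2 = 2.626×10⁸ m.
At r₁: circular v_c1 = √(μ/r₁) = 21790 m/s; transfer-perikrone v_p = √[μ(2/r₁ − 1/a_t)] = 28370 m/s.
Δv₁ = v_p − v_c1 = 6585 m/s.
At r₂: circular v_c2 = √(μ/r₂) = 9229 m/s; transfer-apokrone v_a = √[μ(2/r₂ − 1/a_t)] = 5091 m/s.
Δv₂ = v_c2 − v_a = 4139 m/s.
Total Δv = Δv₁ + Δv₂ = 10720 m/s = 10.72 km/s.

Δv_total ≈ 10.7 km/s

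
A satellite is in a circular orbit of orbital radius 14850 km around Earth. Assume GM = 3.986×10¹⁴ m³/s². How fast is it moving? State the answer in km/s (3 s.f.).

r = 14850 km = 1.485×10⁷ m.
For a circular orbit v = √(μ/r) = √(3.986×10¹⁴ / 1.485×10⁷) = √(2.684×10⁷) = 5181 m/s.
That is 5.181 km/s.

v ≈ 5.18 km/s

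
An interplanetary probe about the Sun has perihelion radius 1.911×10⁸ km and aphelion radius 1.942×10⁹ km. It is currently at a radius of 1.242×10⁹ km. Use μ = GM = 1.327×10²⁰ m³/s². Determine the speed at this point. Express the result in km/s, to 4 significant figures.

Semi-major axis a = (r_p + r_a)/2 = 1.0666×10⁹ km = 1.067×10¹² m.
Vis-viva: v² = μ(2/r − 1/a) = 1.327×10²⁰ × (1.610×10⁻¹² − 9.376×10⁻¹³) = 8.927×10⁷ m²/s².
v = 9448 m/s = 9.448 km/s.

v ≈ 9.448 km/s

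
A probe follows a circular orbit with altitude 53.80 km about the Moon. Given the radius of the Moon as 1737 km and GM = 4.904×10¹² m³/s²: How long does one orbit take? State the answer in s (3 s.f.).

r = 1737 + 53.80 = 1790.8 km = 1.7908×10⁶ m.
Kepler's third law: T = 2π√(r³/μ) = 2π√((1.791×10⁶)³ / 4.904×10¹²).
r³/μ = 1.171×10⁶ s², so T = 2π × 1.082×10³ = 6.799×10³ s.

T ≈ 6800 s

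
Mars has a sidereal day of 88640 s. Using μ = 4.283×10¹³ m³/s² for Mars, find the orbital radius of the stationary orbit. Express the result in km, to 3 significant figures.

A synchronous orbit has period T, so by Kepler's third law a = (μT²/4π²)^(1/3).
μT²/4π² = 4.283×10¹³ × (8.864×10⁴)² / 39.48 = 8.524×10²¹ m³.
a = 2.043×10⁷ m = 20428 km.

r_sync ≈ 20400 km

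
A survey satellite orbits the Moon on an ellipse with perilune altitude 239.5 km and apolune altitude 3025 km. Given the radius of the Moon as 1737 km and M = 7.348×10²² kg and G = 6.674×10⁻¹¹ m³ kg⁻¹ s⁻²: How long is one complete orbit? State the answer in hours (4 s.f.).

μ = GM = 6.674×10⁻¹¹ × 7.348×10²² = 4.904×10¹² m³/s².
r_p = 1737 + 239.5 = 1976.5 km = 1.9765×10⁶ m.
r_a = 1737 + 3025 = 4762.0 km = 4.7620×10⁶ m.
Semi-major axis a = (r_p + r_a)/2 = (1976.5 + 4762.0)/2 = 3369.2 km = 3.369×10⁶ m.
By Kepler's third law T = 2π√(a³/μ) = 2π × 2.793×10³ = 1.755×10⁴ s.
= 4.874 hours.

T ≈ 4.874 hours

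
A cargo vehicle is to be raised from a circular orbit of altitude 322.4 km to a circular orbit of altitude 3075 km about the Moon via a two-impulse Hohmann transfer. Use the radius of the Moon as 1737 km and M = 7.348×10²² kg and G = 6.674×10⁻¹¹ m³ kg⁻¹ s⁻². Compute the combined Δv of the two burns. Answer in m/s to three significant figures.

Δv_total ≈ 511 m/s

μ = GM = 6.674×10⁻¹¹ × 7.348×10²² = 4.904×10¹² m³/s².
r₁ = 1737 + 322.4 = 2059.4 km = 2.0594×10⁶ m.
r₂ = 1737 + 3075 = 4812.0 km = 4.8120×10⁶ m.
Transfer ellipse a_t = (r₁ + r₂)/2 = 3.436×10⁶ m.
At r₁: circular v_c1 = √(μ/r₁) = 1543 m/s; transfer-perilune v_p = √[μ(2/r₁ − 1/a_t)] = 1826 m/s.
Δv₁ = v_p − v_c1 = 283.1 m/s.
At r₂: circular v_c2 = √(μ/r₂) = 1010 m/s; transfer-apolune v_a = √[μ(2/r₂ − 1/a_t)] = 781.6 m/s.
Δv₂ = v_c2 − v_a = 227.9 m/s.
Total Δv = Δv₁ + Δv₂ = 511.0 m/s.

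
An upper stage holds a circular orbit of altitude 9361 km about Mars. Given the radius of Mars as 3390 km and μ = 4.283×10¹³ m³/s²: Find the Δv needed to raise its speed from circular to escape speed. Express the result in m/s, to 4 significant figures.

r = 3390 + 9361 = 12751 km = 1.2751×10⁷ m.
Circular speed v_c = √(μ/r) = 1833 m/s.
Escape speed v_esc = √(2μ/r) = √2 × v_c = 2592 m/s.
Δv = v_esc − v_c = 759.1 m/s.

Δv ≈ 759.1 m/s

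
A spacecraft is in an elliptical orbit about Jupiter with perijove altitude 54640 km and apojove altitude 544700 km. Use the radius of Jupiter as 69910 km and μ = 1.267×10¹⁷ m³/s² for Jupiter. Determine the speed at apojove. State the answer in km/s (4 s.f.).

r_p = 69910 + 54640 = 124550 km = 1.2455×10⁸ m.
r_a = 69910 + 544700 = 614610 km = 6.1461×10⁸ m.
Semi-major axis a = (r_p + r_a)/2 = 3.6958×10⁵ km = 3.696×10⁸ m.
Vis-viva: v² = μ(2/r − 1/a) = 1.267×10¹⁷ × (3.254×10⁻⁹ − 2.706×10⁻⁹) = 6.947×10⁷ m²/s².
v = 8335 m/s = 8.335 km/s.

v ≈ 8.335 km/s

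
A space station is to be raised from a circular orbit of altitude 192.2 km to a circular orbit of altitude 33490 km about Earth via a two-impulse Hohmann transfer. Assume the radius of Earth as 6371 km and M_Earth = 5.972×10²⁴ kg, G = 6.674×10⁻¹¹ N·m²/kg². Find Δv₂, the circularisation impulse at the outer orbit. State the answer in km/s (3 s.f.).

μ = GM = 6.674×10⁻¹¹ × 5.972×10²⁴ = 3.986×10¹⁴ m³/s².
r₁ = 6371 + 192.2 = 6563.2 km = 6.5632×10⁶ m.
r₂ = 6371 + 33490 = 39861 km = 3.9861×10⁷ m.
Transfer ellipse a_t = (r₁ + r₂)/2 = 2.321×10⁷ m.
At r₁: circular v_c1 = √(μ/r₁) = 7793 m/s; transfer-perigee v_p = √[μ(2/r₁ − 1/a_t)] = 10210 m/s.
At r₂: circular v_c2 = √(μ/r₂) = 3162 m/s; transfer-apogee v_a = √[μ(2/r₂ − 1/a_t)] = 1681 m/s.
Δv₂ = v_c2 − v_a = 1481 m/s.
= 1.481 km/s.

Δv ≈ 1.48 km/s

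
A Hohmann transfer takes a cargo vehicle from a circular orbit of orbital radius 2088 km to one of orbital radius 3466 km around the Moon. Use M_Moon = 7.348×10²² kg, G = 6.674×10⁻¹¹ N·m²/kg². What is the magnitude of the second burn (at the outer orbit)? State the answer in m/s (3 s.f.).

Δv ≈ 158 m/s

μ = GM = 6.674×10⁻¹¹ × 7.348×10²² = 4.904×10¹² m³/s².
r₁ = 2088 km = 2.088×10⁶ m.
r₂ = 3466 km = 3.466×10⁶ m.
Transfer ellipse a_t = (r₁ + r₂)/2 = 2.777×10⁶ m.
At r₁: circular v_c1 = √(μ/r₁) = 1533 m/s; transfer-perilune v_p = √[μ(2/r₁ − 1/a_t)] = 1712 m/s.
At r₂: circular v_c2 = √(μ/r₂) = 1189 m/s; transfer-apolune v_a = √[μ(2/r₂ − 1/a_t)] = 1031 m/s.
Δv₂ = v_c2 − v_a = 158.1 m/s.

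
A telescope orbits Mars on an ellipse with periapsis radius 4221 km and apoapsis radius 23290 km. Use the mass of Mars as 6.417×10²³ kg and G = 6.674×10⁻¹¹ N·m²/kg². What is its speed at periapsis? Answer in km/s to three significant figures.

v ≈ 4.14 km/s

μ = GM = 6.674×10⁻¹¹ × 6.417×10²³ = 4.283×10¹³ m³/s².
Semi-major axis a = (r_p + r_a)/2 = 13756 km = 1.376×10⁷ m.
Vis-viva: v² = μ(2/r − 1/a) = 4.283×10¹³ × (4.738×10⁻⁷ − 7.270×10⁻⁸) = 1.718×10⁷ m²/s².
v = 4145 m/s = 4.145 km/s.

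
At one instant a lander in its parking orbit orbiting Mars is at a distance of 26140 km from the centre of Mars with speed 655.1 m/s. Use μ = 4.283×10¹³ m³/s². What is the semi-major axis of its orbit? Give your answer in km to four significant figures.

a ≈ 15040 km

r = 2.614×10⁷ m.
Specific orbital energy ε = v²/2 − μ/r = (655.1)²/2 − 4.283×10¹³/2.614×10⁷ = -1.424×10⁶ J/kg.
Since ε = −μ/(2a), a = −μ/(2ε) = 1.504×10⁷ m = 15040 km.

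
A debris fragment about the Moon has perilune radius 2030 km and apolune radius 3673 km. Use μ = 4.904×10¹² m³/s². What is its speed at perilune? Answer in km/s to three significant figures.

Semi-major axis a = (r_p + r_a)/2 = 2851.5 km = 2.852×10⁶ m.
Vis-viva: v² = μ(2/r − 1/a) = 4.904×10¹² × (9.852×10⁻⁷ − 3.507×10⁻⁷) = 3.112×10⁶ m²/s².
v = 1764 m/s = 1.764 km/s.

v ≈ 1.76 km/s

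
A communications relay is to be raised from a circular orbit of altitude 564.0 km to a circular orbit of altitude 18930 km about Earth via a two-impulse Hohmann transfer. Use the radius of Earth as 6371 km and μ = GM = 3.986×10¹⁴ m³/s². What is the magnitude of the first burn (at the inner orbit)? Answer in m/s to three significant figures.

Δv ≈ 1920 m/s

r₁ = 6371 + 564.0 = 6935.0 km = 6.9350×10⁶ m.
r₂ = 6371 + 18930 = 25301 km = 2.5301×10⁷ m.
Transfer ellipse a_t = (r₁ + r₂)/2 = 1.612×10⁷ m.
At r₁: circular v_c1 = √(μ/r₁) = 7581 m/s; transfer-perigee v_p = √[μ(2/r₁ − 1/a_t)] = 9499 m/s.
Δv₁ = v_p − v_c1 = 1917 m/s.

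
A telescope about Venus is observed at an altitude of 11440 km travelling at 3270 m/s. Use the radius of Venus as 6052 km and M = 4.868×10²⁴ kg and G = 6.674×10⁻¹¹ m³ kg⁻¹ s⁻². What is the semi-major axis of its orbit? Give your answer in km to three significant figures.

μ = GM = 6.674×10⁻¹¹ × 4.868×10²⁴ = 3.249×10¹⁴ m³/s².
r = 6052 + 11440 = 17492 km = 1.749×10⁷ m.
Specific orbital energy ε = v²/2 − μ/r = (3270)²/2 − 3.249×10¹⁴/1.749×10⁷ = -1.323×10⁷ J/kg.
Since ε = −μ/(2a), a = −μ/(2ε) = 1.228×10⁷ m = 12281 km.

a ≈ 12300 km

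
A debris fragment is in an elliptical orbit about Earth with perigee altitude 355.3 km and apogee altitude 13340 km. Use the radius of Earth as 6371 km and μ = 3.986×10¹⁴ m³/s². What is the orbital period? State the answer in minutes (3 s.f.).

T ≈ 252 minutes

r_p = 6371 + 355.3 = 6726.3 km = 6.7263×10⁶ m.
r_a = 6371 + 13340 = 19711 km = 1.9711×10⁷ m.
Semi-major axis a = (r_p + r_a)/2 = (6726.3 + 19711)/2 = 13219 km = 1.322×10⁷ m.
By Kepler's third law T = 2π√(a³/μ) = 2π × 2.407×10³ = 1.512×10⁴ s.
= 252.1 minutes.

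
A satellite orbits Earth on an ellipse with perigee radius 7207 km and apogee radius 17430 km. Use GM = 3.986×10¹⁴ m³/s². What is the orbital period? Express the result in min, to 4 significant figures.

T ≈ 226.8 min

Semi-major axis a = (r_p + r_a)/2 = (7207.0 + 17430)/2 = 12318 km = 1.232×10⁷ m.
By Kepler's third law T = 2π√(a³/μ) = 2π × 2.166×10³ = 1.361×10⁴ s.
= 226.8 min.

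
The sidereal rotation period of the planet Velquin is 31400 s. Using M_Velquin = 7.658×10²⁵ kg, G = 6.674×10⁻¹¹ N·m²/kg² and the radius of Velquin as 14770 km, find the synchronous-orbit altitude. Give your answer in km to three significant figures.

μ = GM = 6.674×10⁻¹¹ × 7.658×10²⁵ = 5.111×10¹⁵ m³/s².
A synchronous orbit has period T, so by Kepler's third law a = (μT²/4π²)^(1/3).
μT²/4π² = 5.111×10¹⁵ × (3.140×10⁴)² / 39.48 = 1.276×10²³ m³.
a = 5.035×10⁷ m = 50350 km.
Altitude h = a − R = 50350 − 14770 = 35580 km.

h_sync ≈ 35600 km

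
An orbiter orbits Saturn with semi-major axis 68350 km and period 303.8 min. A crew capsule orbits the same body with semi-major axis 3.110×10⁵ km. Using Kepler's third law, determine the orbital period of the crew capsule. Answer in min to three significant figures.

Kepler's third law: T² ∝ a³, so T₂ = T₁ (a₂/a₁)^(3/2).
a₂/a₁ = 4.550, (a₂/a₁)^(3/2) = 9.706.
T₂ = 303.8 × 9.706 = 2949 min.

T₂ ≈ 2950 min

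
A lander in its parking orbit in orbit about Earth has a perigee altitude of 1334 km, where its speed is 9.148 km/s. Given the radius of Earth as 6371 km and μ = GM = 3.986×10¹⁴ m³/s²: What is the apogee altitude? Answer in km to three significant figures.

apogee altitude ≈ 26200 km

r_p = 6371 + 1334 = 7705.0 km = 7.705×10⁶ m.
Specific energy ε = v²/2 − μ/r = -9.890×10⁶ J/kg, so a = −μ/(2ε) = 2.015×10⁷ m.
The apsides satisfy r_p + r_a = 2a, so the apogee radius is 2a − r_p = 3.260×10⁷ m = 32600 km.
Apogee altitude = 32600 − 6371 = 26229 km.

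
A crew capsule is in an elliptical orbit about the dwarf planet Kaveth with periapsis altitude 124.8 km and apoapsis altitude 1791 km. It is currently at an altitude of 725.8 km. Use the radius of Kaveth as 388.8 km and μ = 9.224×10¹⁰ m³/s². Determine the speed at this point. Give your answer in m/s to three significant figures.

v ≈ 311 m/s

r_p = 388.8 + 124.8 = 513.60 km = 5.1360×10⁵ m.
r_a = 388.8 + 1791 = 2179.8 km = 2.1798×10⁶ m.
r = 388.8 + 725.8 = 1114.6 km = 1.115×10⁶ m.
Semi-major axis a = (r_p + r_a)/2 = 1346.7 km = 1.347×10⁶ m.
Vis-viva: v² = μ(2/r − 1/a) = 9.224×10¹⁰ × (1.794×10⁻⁶ − 7.426×10⁻⁷) = 9.702×10⁴ m²/s².
v = 311.5 m/s.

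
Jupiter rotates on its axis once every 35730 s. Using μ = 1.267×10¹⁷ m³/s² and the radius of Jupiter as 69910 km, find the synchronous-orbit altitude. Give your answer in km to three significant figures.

h_sync ≈ 90100 km

A synchronous orbit has period T, so by Kepler's third law a = (μT²/4π²)^(1/3).
μT²/4π² = 1.267×10¹⁷ × (3.573×10⁴)² / 39.48 = 4.097×10²⁴ m³.
a = 1.600×10⁸ m = 1.6002×10⁵ km.
Altitude h = a − R = 1.6002×10⁵ − 69910 = 90105 km.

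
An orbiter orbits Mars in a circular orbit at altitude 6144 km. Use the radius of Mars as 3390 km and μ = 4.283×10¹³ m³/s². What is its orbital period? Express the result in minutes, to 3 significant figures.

r = 3390 + 6144 = 9534.0 km = 9.5340×10⁶ m.
Kepler's third law: T = 2π√(r³/μ) = 2π√((9.534×10⁶)³ / 4.283×10¹³).
r³/μ = 2.023×10⁷ s², so T = 2π × 4.498×10³ = 2.826×10⁴ s.
Converting: 2.826×10⁴ s ÷ 60.00 = 471.1 minutes.

T ≈ 471 minutes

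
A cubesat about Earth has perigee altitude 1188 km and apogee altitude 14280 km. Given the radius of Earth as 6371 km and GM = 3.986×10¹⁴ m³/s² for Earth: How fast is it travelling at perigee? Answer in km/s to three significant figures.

r_p = 6371 + 1188 = 7559.0 km = 7.5590×10⁶ m.
r_a = 6371 + 14280 = 20651 km = 2.0651×10⁷ m.
Semi-major axis a = (r_p + r_a)/2 = 14105 km = 1.410×10⁷ m.
Vis-viva: v² = μ(2/r − 1/a) = 3.986×10¹⁴ × (2.646×10⁻⁷ − 7.090×10⁻⁸) = 7.720×10⁷ m²/s².
v = 8787 m/s = 8.787 km/s.

v ≈ 8.79 km/s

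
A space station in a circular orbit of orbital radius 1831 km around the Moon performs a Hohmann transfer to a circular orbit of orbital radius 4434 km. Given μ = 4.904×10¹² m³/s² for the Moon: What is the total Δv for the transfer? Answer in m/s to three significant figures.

r₁ = 1831 km = 1.831×10⁶ m.
r₂ = 4434 km = 4.434×10⁶ m.
Transfer ellipse a_t = (r₁ + r₂)/2 = 3.132×10⁶ m.
At r₁: circular v_c1 = √(μ/r₁) = 1637 m/s; transfer-perilune v_p = √[μ(2/r₁ − 1/a_t)] = 1947 m/s.
Δv₁ = v_p − v_c1 = 310.5 m/s.
At r₂: circular v_c2 = √(μ/r₂) = 1052 m/s; transfer-apolune v_a = √[μ(2/r₂ − 1/a_t)] = 804.0 m/s.
Δv₂ = v_c2 − v_a = 247.6 m/s.
Total Δv = Δv₁ + Δv₂ = 558.1 m/s.

Δv_total ≈ 558 m/s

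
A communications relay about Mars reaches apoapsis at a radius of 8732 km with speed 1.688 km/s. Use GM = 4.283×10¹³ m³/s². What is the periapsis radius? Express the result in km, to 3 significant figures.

r_a = 8.732×10⁶ m.
Specific energy ε = v²/2 − μ/r = -3.480×10⁶ J/kg, so a = −μ/(2ε) = 6.153×10⁶ m.
The apsides satisfy r_p + r_a = 2a, so the periapsis radius is 2a − r_a = 3.574×10⁶ m = 3574.5 km.

periapsis radius ≈ 3570 km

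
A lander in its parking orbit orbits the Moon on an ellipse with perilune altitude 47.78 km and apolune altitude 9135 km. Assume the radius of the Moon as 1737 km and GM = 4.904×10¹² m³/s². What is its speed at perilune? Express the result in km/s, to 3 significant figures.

v ≈ 2.17 km/s

r_p = 1737 + 47.78 = 1784.8 km = 1.7848×10⁶ m.
r_a = 1737 + 9135 = 10872 km = 1.0872×10⁷ m.
Semi-major axis a = (r_p + r_a)/2 = 6328.4 km = 6.328×10⁶ m.
Vis-viva: v² = μ(2/r − 1/a) = 4.904×10¹² × (1.121×10⁻⁶ − 1.580×10⁻⁷) = 4.720×10⁶ m²/s².
v = 2173 m/s = 2.173 km/s.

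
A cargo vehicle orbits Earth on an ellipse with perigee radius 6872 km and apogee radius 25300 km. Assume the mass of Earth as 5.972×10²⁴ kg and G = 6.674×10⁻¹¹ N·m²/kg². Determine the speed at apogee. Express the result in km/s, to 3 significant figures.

μ = GM = 6.674×10⁻¹¹ × 5.972×10²⁴ = 3.986×10¹⁴ m³/s².
Semi-major axis a = (r_p + r_a)/2 = 16086 km = 1.609×10⁷ m.
Vis-viva: v² = μ(2/r − 1/a) = 3.986×10¹⁴ × (7.905×10⁻⁸ − 6.217×10⁻⁸) = 6.730×10⁶ m²/s².
v = 2594 m/s = 2.594 km/s.

v ≈ 2.59 km/s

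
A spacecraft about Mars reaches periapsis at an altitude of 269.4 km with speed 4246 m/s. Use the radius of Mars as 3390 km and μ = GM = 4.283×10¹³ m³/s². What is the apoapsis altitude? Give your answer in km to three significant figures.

apoapsis altitude ≈ 8870 km

r_p = 3390 + 269.4 = 3659.4 km = 3.659×10⁶ m.
Specific energy ε = v²/2 − μ/r = -2.690×10⁶ J/kg, so a = −μ/(2ε) = 7.961×10⁶ m.
The apsides satisfy r_p + r_a = 2a, so the apoapsis radius is 2a − r_p = 1.226×10⁷ m = 12263 km.
Apoapsis altitude = 12263 − 3390 = 8873.4 km.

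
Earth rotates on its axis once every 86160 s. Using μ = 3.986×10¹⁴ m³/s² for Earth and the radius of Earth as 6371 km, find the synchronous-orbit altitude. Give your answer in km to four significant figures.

A synchronous orbit has period T, so by Kepler's third law a = (μT²/4π²)^(1/3).
μT²/4π² = 3.986×10¹⁴ × (8.616×10⁴)² / 39.48 = 7.495×10²² m³.
a = 4.216×10⁷ m = 42163 km.
Altitude h = a − R = 42163 − 6371 = 35792 km.

h_sync ≈ 35790 km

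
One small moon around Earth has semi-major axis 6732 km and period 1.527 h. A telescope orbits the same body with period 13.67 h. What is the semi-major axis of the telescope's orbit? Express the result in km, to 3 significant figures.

a₂ ≈ 29000 km

Kepler's third law: a³ ∝ T², so a₂ = a₁ (T₂/T₁)^(2/3).
T₂/T₁ = 8.952, (T₂/T₁)^(2/3) = 4.311.
a₂ = 6732 × 4.311 = 29020 km.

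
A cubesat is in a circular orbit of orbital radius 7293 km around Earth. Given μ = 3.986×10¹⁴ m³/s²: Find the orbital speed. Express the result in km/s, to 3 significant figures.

v ≈ 7.39 km/s

r = 7293 km = 7.293×10⁶ m.
For a circular orbit v = √(μ/r) = √(3.986×10¹⁴ / 7.293×10⁶) = √(5.466×10⁷) = 7393 m/s.
That is 7.393 km/s.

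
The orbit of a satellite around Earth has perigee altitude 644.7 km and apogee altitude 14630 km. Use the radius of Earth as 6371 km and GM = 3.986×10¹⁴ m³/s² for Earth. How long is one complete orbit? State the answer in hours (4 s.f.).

T ≈ 4.583 hours

r_p = 6371 + 644.7 = 7015.7 km = 7.0157×10⁶ m.
r_a = 6371 + 14630 = 21001 km = 2.1001×10⁷ m.
Semi-major axis a = (r_p + r_a)/2 = (7015.7 + 21001)/2 = 14008 km = 1.401×10⁷ m.
By Kepler's third law T = 2π√(a³/μ) = 2π × 2.626×10³ = 1.650×10⁴ s.
= 4.583 hours.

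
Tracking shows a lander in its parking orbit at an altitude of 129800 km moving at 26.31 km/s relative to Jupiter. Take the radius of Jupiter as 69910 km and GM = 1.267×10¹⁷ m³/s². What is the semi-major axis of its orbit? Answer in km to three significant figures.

a ≈ 2.20×10⁵ km

r = 69910 + 129800 = 1.9971×10⁵ km = 1.997×10⁸ m.
Specific orbital energy ε = v²/2 − μ/r = (26310)²/2 − 1.267×10¹⁷/1.997×10⁸ = -2.883×10⁸ J/kg.
Since ε = −μ/(2a), a = −μ/(2ε) = 2.197×10⁸ m = 2.1973×10⁵ km.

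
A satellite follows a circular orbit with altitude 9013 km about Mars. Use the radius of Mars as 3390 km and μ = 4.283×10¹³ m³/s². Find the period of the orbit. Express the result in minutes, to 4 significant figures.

T ≈ 698.9 minutes

r = 3390 + 9013 = 12403 km = 1.2403×10⁷ m.
Kepler's third law: T = 2π√(r³/μ) = 2π√((1.240×10⁷)³ / 4.283×10¹³).
r³/μ = 4.455×10⁷ s², so T = 2π × 6.674×10³ = 4.194×10⁴ s.
Converting: 4.194×10⁴ s ÷ 60.00 = 698.9 minutes.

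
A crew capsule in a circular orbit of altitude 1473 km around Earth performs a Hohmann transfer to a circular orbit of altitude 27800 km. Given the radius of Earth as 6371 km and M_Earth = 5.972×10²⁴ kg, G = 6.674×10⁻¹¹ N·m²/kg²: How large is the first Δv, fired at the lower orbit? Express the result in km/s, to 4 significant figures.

μ = GM = 6.674×10⁻¹¹ × 5.972×10²⁴ = 3.986×10¹⁴ m³/s².
r₁ = 6371 + 1473 = 7844.0 km = 7.8440×10⁶ m.
r₂ = 6371 + 27800 = 34171 km = 3.4171×10⁷ m.
Transfer ellipse a_t = (r₁ + r₂)/2 = 2.101×10⁷ m.
At r₁: circular v_c1 = √(μ/r₁) = 7128 m/s; transfer-perigee v_p = √[μ(2/r₁ − 1/a_t)] = 9091 m/s.
Δv₁ = v_p − v_c1 = 1963 m/s.
= 1.963 km/s.

Δv ≈ 1.963 km/s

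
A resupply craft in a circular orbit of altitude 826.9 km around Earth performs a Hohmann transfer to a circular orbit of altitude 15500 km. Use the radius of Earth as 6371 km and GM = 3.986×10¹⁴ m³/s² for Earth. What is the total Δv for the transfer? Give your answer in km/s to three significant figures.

Δv_total ≈ 2.95 km/s

r₁ = 6371 + 826.9 = 7197.9 km = 7.1979×10⁶ m.
r₂ = 6371 + 15500 = 21871 km = 2.1871×10⁷ m.
Transfer ellipse a_t = (r₁ + r₂)/2 = 1.453×10⁷ m.
At r₁: circular v_c1 = √(μ/r₁) = 7442 m/s; transfer-perigee v_p = √[μ(2/r₁ − 1/a_t)] = 9129 m/s.
Δv₁ = v_p − v_c1 = 1687 m/s.
At r₂: circular v_c2 = √(μ/r₂) = 4269 m/s; transfer-apogee v_a = √[μ(2/r₂ − 1/a_t)] = 3004 m/s.
Δv₂ = v_c2 − v_a = 1265 m/s.
Total Δv = Δv₁ + Δv₂ = 2952 m/s = 2.952 km/s.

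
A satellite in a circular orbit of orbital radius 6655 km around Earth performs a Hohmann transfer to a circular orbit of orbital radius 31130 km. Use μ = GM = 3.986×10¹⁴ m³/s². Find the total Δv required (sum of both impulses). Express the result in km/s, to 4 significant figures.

Δv_total ≈ 3.650 km/s

r₁ = 6655 km = 6.655×10⁶ m.
r₂ = 31130 km = 3.113×10⁷ m.
Transfer ellipse a_t = (r₁ + r₂)/2 = 1.889×10⁷ m.
At r₁: circular v_c1 = √(μ/r₁) = 7739 m/s; transfer-perigee v_p = √[μ(2/r₁ − 1/a_t)] = 9934 m/s.
Δv₁ = v_p − v_c1 = 2195 m/s.
At r₂: circular v_c2 = √(μ/r₂) = 3578 m/s; transfer-apogee v_a = √[μ(2/r₂ − 1/a_t)] = 2124 m/s.
Δv₂ = v_c2 − v_a = 1455 m/s.
Total Δv = Δv₁ + Δv₂ = 3650 m/s = 3.650 km/s.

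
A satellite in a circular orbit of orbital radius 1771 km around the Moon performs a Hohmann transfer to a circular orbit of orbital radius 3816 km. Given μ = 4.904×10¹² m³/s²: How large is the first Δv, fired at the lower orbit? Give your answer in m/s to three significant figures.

r₁ = 1771 km = 1.771×10⁶ m.
r₂ = 3816 km = 3.816×10⁶ m.
Transfer ellipse a_t = (r₁ + r₂)/2 = 2.794×10⁶ m.
At r₁: circular v_c1 = √(μ/r₁) = 1664 m/s; transfer-perilune v_p = √[μ(2/r₁ − 1/a_t)] = 1945 m/s.
Δv₁ = v_p − v_c1 = 280.8 m/s.

Δv ≈ 281 m/s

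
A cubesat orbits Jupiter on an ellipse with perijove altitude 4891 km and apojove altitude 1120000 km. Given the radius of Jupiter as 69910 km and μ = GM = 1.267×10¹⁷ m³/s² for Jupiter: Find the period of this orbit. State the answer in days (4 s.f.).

T ≈ 3.249 days

r_p = 69910 + 4891 = 74801 km = 7.4801×10⁷ m.
r_a = 69910 + 1120000 = 1189900 km = 1.1899×10⁹ m.
Semi-major axis a = (r_p + r_a)/2 = (74801 + 1.1899×10⁶)/2 = 6.3236×10⁵ km = 6.324×10⁸ m.
By Kepler's third law T = 2π√(a³/μ) = 2π × 4.467×10⁴ = 2.807×10⁵ s.
= 3.249 days.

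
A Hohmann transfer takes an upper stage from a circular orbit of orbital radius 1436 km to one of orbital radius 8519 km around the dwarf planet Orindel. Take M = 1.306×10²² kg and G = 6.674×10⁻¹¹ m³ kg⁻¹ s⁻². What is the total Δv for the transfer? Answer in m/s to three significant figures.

μ = GM = 6.674×10⁻¹¹ × 1.306×10²² = 8.716×10¹¹ m³/s².
r₁ = 1436 km = 1.436×10⁶ m.
r₂ = 8519 km = 8.519×10⁶ m.
Transfer ellipse a_t = (r₁ + r₂)/2 = 4.978×10⁶ m.
At r₁: circular v_c1 = √(μ/r₁) = 779.1 m/s; transfer-periapsis v_p = √[μ(2/r₁ − 1/a_t)] = 1019 m/s.
Δv₁ = v_p − v_c1 = 240.1 m/s.
At r₂: circular v_c2 = √(μ/r₂) = 319.9 m/s; transfer-apoapsis v_a = √[μ(2/r₂ − 1/a_t)] = 171.8 m/s.
Δv₂ = v_c2 − v_a = 148.1 m/s.
Total Δv = Δv₁ + Δv₂ = 388.2 m/s.

Δv_total ≈ 388 m/s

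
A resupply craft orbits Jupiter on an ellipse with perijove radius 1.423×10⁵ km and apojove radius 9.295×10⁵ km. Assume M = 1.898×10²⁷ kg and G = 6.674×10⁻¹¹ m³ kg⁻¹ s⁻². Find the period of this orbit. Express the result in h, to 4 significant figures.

T ≈ 60.84 h

μ = GM = 6.674×10⁻¹¹ × 1.898×10²⁷ = 1.267×10¹⁷ m³/s².
Semi-major axis a = (r_p + r_a)/2 = (1.4230×10⁵ + 9.2950×10⁵)/2 = 5.3590×10⁵ km = 5.359×10⁸ m.
By Kepler's third law T = 2π√(a³/μ) = 2π × 3.486×10⁴ = 2.190×10⁵ s.
= 60.84 h.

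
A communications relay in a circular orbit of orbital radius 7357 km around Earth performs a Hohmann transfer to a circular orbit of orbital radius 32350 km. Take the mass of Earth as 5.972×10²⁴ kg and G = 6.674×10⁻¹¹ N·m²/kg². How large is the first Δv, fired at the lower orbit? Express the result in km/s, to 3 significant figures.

Δv ≈ 2.04 km/s

μ = GM = 6.674×10⁻¹¹ × 5.972×10²⁴ = 3.986×10¹⁴ m³/s².
r₁ = 7357 km = 7.357×10⁶ m.
r₂ = 32350 km = 3.235×10⁷ m.
Transfer ellipse a_t = (r₁ + r₂)/2 = 1.985×10⁷ m.
At r₁: circular v_c1 = √(μ/r₁) = 7360 m/s; transfer-perigee v_p = √[μ(2/r₁ − 1/a_t)] = 9396 m/s.
Δv₁ = v_p − v_c1 = 2035 m/s.
= 2.035 km/s.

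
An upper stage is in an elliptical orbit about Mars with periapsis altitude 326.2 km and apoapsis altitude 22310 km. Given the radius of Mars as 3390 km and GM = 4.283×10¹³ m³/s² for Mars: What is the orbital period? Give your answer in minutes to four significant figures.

T ≈ 902.6 minutes

r_p = 3390 + 326.2 = 3716.2 km = 3.7162×10⁶ m.
r_a = 3390 + 22310 = 25700 km = 2.5700×10⁷ m.
Semi-major axis a = (r_p + r_a)/2 = (3716.2 + 25700)/2 = 14708 km = 1.471×10⁷ m.
By Kepler's third law T = 2π√(a³/μ) = 2π × 8.619×10³ = 5.416×10⁴ s.
= 902.6 minutes.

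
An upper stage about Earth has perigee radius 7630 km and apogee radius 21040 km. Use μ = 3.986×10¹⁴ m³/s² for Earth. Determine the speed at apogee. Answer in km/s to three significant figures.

Semi-major axis a = (r_p + r_a)/2 = 14335 km = 1.434×10⁷ m.
Vis-viva: v² = μ(2/r − 1/a) = 3.986×10¹⁴ × (9.506×10⁻⁸ − 6.976×10⁻⁸) = 1.008×10⁷ m²/s².
v = 3175 m/s = 3.175 km/s.

v ≈ 3.18 km/s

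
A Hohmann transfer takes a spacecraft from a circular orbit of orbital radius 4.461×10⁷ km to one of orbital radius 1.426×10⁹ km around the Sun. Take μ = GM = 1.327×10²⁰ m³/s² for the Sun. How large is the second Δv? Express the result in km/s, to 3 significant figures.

Δv ≈ 7.27 km/s

r₁ = 4.461×10⁷ km = 4.461×10¹⁰ m.
r₂ = 1.426×10⁹ km = 1.426×10¹² m.
Transfer ellipse a_t = (r₁ + r₂)/2 = 7.353×10¹¹ m.
At r₁: circular v_c1 = √(μ/r₁) = 54540 m/s; transfer-perihelion v_p = √[μ(2/r₁ − 1/a_t)] = 75950 m/s.
At r₂: circular v_c2 = √(μ/r₂) = 9647 m/s; transfer-aphelion v_a = √[μ(2/r₂ − 1/a_t)] = 2376 m/s.
Δv₂ = v_c2 − v_a = 7271 m/s.
= 7.271 km/s.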